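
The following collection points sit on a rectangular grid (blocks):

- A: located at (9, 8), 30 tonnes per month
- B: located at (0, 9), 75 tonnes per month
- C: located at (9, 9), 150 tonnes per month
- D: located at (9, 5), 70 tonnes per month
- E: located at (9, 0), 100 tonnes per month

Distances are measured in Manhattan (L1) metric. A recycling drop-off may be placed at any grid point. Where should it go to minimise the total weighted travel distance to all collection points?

(9, 9)

Manhattan distance separates: Σwᵢ(|x−xᵢ|+|y−yᵢ|) = Σwᵢ|x−xᵢ| + Σwᵢ|y−yᵢ|, so x and y are optimised independently as 1-D weighted medians.
Total weight W = 425; half = 212.5.
x-coordinate, sorted with cumulative weight:
  x=0 (B, w=75) cum 75
  x=9 (A, w=30) cum 105
  x=9 (C, w=150) cum 255  ← median
  x=9 (D, w=70) cum 325
  x=9 (E, w=100) cum 425
⇒ x* = 9
y-coordinate, sorted with cumulative weight:
  y=0 (E, w=100) cum 100
  y=5 (D, w=70) cum 170
  y=8 (A, w=30) cum 200
  y=9 (B, w=75) cum 275  ← median
  y=9 (C, w=150) cum 425
⇒ y* = 9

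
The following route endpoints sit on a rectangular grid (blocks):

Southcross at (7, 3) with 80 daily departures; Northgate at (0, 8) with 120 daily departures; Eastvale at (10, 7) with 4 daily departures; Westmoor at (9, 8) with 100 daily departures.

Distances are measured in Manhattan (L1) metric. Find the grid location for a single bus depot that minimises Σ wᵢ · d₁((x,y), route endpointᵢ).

Manhattan distance separates: Σwᵢ(|x−xᵢ|+|y−yᵢ|) = Σwᵢ|x−xᵢ| + Σwᵢ|y−yᵢ|, so x and y are optimised independently as 1-D weighted medians.
Total weight W = 304; half = 152.
x-coordinate, sorted with cumulative weight:
  x=0 (Northgate, w=120) cum 120
  x=7 (Southcross, w=80) cum 200  ← median
  x=9 (Westmoor, w=100) cum 300
  x=10 (Eastvale, w=4) cum 304
⇒ x* = 7
y-coordinate, sorted with cumulative weight:
  y=3 (Southcross, w=80) cum 80
  y=7 (Eastvale, w=4) cum 84
  y=8 (Northgate, w=120) cum 204  ← median
  y=8 (Westmoor, w=100) cum 304
⇒ y* = 8

(7, 8)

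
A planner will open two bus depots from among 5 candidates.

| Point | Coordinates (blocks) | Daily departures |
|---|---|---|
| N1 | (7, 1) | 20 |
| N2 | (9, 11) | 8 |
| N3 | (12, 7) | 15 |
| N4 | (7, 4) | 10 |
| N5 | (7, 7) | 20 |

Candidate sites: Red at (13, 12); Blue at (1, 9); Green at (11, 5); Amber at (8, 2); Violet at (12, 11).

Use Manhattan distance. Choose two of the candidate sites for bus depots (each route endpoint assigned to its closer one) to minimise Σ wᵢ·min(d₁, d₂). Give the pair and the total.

{Amber, Violet}, total 274

Evaluate every pair (each demand assigned to the nearer of the two):
  {Amber, Violet}: total = 274
  {Green, Amber}: total = 299
  {Red, Amber}: total = 320
  {Green, Violet}: total = 399
  {Blue, Amber}: total = 405
  {Red, Green}: total = 415
  {Blue, Green}: total = 439
  {Blue, Violet}: total = 634
  {Red, Blue}: total = 680
  {Red, Violet}: total = 684
Best pair: {Amber, Violet} with total 274.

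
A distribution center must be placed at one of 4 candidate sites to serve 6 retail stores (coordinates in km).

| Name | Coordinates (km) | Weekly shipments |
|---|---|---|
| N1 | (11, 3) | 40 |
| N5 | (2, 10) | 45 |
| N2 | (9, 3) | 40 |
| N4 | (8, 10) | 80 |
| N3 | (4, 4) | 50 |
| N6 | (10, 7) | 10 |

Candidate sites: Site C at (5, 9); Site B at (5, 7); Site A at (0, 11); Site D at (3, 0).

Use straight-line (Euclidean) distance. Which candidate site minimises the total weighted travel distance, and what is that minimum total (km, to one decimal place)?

Site B, total 1253.2 km

Total weighted distance at each candidate:
  Site C (5, 9): total = 1331.9
  Site B (5, 7): total = 1253.2
  Site A (0, 11): total = 2282.1
  Site D (3, 0): total = 2261.9
Minimum is at Site B with total 1253.2 km.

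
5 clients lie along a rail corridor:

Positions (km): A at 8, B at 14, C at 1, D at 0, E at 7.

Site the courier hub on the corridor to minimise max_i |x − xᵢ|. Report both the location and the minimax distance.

location 7, max distance 7

The 1-center on a line is the midpoint of the two extreme points: leftmost at 0, rightmost at 14.
Optimal location = (0 + 14)/2 = 7; maximum distance = (14 − 0)/2 = 7.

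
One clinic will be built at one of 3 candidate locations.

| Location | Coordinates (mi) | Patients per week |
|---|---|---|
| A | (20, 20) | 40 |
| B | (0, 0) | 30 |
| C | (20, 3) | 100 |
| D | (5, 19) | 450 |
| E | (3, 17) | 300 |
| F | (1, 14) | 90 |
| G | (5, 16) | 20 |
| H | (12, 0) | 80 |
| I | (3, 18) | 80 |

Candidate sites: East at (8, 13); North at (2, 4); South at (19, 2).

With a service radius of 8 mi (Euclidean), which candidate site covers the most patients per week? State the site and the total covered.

Coverage radius r = 8 mi; a point is covered iff (Δx)²+(Δy)² ≤ 8² = 64.
  East (8, 13): covers {D, E, F, G, I} → 940
  North (2, 4): covers {B} → 30
  South (19, 2): covers {C, H} → 180
Maximum coverage at East: 940 patients per week.

East, covering 940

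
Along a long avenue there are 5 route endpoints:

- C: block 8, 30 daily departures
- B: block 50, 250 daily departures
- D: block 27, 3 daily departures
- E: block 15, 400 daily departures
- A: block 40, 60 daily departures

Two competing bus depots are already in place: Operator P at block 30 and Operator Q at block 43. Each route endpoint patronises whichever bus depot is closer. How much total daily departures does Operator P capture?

The indifferent point is the midpoint (30+43)/2 = 36.5; route endpoints left of it (closer to Operator P at 30) go to Operator P, those right go to Operator Q.
  C at 8 (w=30) → Operator P
  E at 15 (w=400) → Operator P
  D at 27 (w=3) → Operator P
  A at 40 (w=60) → Operator Q
  B at 50 (w=250) → Operator Q
Operator P captures 433; Operator Q captures 310.

433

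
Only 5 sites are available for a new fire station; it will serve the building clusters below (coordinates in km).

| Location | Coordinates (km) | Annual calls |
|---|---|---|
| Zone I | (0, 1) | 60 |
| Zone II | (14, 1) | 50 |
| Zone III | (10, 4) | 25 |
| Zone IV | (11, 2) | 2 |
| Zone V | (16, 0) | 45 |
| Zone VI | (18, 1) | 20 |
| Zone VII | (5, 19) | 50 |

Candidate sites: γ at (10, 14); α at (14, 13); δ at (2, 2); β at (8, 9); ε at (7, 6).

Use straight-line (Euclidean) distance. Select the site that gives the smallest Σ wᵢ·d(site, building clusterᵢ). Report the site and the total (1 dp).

Total weighted distance at each candidate:
  γ (10, 14): total = 3282.5
  α (14, 13): total = 3361.1
  δ (2, 2): total = 2780.6
  β (8, 9): total = 2648.7
  ε (7, 6): total = 2433.8
Minimum is at ε with total 2433.8 km.

ε, total 2433.8 km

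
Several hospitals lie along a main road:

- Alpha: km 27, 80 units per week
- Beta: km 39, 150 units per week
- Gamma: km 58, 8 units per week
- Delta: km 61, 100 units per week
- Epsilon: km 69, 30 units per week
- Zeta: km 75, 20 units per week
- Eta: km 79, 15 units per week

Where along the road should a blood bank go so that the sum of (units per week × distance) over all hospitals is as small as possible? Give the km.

x = 39

For a sum of weighted absolute distances on a line, the optimum is the weighted median (not the mean). Total weight W = 403; half-weight = 201.5.
Sort by position and accumulate weight:
  km 27 (Alpha, w=80) → cum 80
  km 39 (Beta, w=150) → cum 230  ≥ 201.5 → median here
  km 58 (Gamma, w=8) → cum 238
  km 61 (Delta, w=100) → cum 338
  km 69 (Epsilon, w=30) → cum 368
  km 75 (Zeta, w=20) → cum 388
  km 79 (Eta, w=15) → cum 403
Optimal location: km 39.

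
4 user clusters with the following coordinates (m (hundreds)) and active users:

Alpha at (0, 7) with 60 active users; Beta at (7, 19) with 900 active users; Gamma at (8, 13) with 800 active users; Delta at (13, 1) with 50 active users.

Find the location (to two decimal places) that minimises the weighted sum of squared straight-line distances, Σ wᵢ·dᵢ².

The minimiser of Σwᵢ‖p−pᵢ‖² is the weighted centroid p* = (Σwᵢpᵢ)/(Σwᵢ).
Σwᵢ = 1810.
Σwᵢxᵢ = 60·0 + 900·7 + 800·8 + 50·13 = 13350.
Σwᵢyᵢ = 60·7 + 900·19 + 800·13 + 50·1 = 27970.
x* = 13350/1810 = 7.38, y* = 27970/1810 = 15.45.

(7.38, 15.45)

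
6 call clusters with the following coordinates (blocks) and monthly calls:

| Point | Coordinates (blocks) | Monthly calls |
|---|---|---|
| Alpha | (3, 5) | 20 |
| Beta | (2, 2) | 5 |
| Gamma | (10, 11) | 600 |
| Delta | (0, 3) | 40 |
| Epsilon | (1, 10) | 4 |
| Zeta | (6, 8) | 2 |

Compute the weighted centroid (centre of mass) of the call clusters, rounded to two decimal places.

(9.07, 10.26)

The minimiser of Σwᵢ‖p−pᵢ‖² is the weighted centroid p* = (Σwᵢpᵢ)/(Σwᵢ).
Σwᵢ = 671.
Σwᵢxᵢ = 20·3 + 5·2 + 600·10 + 40·0 + 4·1 + 2·6 = 6086.
Σwᵢyᵢ = 20·5 + 5·2 + 600·11 + 40·3 + 4·10 + 2·8 = 6886.
x* = 6086/671 = 9.07, y* = 6886/671 = 10.26.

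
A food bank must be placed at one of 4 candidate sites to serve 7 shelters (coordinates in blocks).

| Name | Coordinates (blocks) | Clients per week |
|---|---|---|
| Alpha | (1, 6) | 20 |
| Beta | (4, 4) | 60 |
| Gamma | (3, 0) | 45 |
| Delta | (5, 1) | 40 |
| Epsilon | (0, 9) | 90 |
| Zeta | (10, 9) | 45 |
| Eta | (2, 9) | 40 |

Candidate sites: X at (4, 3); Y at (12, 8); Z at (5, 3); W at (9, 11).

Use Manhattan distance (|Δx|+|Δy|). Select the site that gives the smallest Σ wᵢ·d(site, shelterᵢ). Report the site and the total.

Total weighted distance at each candidate:
  X (4, 3): total = 2240
  Y (12, 8): total = 4050
  Z (5, 3): total = 2410
  W (9, 11): total = 3790
Minimum is at X with total 2240 blocks.

X, total 2240 blocks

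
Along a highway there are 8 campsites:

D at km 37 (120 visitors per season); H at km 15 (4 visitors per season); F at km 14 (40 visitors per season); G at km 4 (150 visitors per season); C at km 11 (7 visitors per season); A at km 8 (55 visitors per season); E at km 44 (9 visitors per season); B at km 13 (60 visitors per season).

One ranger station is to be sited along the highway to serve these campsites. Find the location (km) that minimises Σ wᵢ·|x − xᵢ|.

For a sum of weighted absolute distances on a line, the optimum is the weighted median (not the mean). Total weight W = 445; half-weight = 222.5.
Sort by position and accumulate weight:
  km 4 (G, w=150) → cum 150
  km 8 (A, w=55) → cum 205
  km 11 (C, w=7) → cum 212
  km 13 (B, w=60) → cum 272  ≥ 222.5 → median here
  km 14 (F, w=40) → cum 312
  km 15 (H, w=4) → cum 316
  km 37 (D, w=120) → cum 436
  km 44 (E, w=9) → cum 445
Optimal location: km 13.

x = 13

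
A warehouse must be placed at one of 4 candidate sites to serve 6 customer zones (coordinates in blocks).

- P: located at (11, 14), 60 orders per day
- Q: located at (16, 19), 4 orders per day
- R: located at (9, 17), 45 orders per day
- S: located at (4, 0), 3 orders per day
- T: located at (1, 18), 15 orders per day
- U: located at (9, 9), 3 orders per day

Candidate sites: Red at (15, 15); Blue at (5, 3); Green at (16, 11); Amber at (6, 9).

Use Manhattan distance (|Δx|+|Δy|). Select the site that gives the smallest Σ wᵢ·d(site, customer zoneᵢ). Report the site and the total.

Total weighted distance at each candidate:
  Red (15, 15): total = 1049
  Blue (5, 3): total = 2265
  Green (16, 11): total = 1523
  Amber (6, 9): total = 1427
Minimum is at Red with total 1049 blocks.

Red, total 1049 blocks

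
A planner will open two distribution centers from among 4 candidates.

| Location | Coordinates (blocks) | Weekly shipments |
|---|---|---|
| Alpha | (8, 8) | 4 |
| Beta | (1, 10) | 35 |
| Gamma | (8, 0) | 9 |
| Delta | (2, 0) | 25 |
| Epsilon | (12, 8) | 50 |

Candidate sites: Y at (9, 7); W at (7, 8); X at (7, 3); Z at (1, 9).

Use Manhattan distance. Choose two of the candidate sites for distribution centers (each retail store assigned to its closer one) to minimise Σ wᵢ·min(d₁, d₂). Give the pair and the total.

Evaluate every pair (each demand assigned to the nearer of the two):
  {Y, Z}: total = 565
  {W, Z}: total = 620
  {W, X}: total = 770
  {X, Z}: total = 795
  {Y, X}: total = 829
  {Y, W}: total = 881
Best pair: {Y, Z} with total 565.

{Y, Z}, total 565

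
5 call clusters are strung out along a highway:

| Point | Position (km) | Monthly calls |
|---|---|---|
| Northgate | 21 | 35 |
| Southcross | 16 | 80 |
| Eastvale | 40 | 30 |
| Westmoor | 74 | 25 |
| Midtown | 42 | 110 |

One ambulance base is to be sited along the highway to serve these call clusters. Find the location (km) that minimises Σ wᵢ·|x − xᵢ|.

x = 40

For a sum of weighted absolute distances on a line, the optimum is the weighted median (not the mean). Total weight W = 280; half-weight = 140.
Sort by position and accumulate weight:
  km 16 (Southcross, w=80) → cum 80
  km 21 (Northgate, w=35) → cum 115
  km 40 (Eastvale, w=30) → cum 145  ≥ 140 → median here
  km 42 (Midtown, w=110) → cum 255
  km 74 (Westmoor, w=25) → cum 280
Optimal location: km 40.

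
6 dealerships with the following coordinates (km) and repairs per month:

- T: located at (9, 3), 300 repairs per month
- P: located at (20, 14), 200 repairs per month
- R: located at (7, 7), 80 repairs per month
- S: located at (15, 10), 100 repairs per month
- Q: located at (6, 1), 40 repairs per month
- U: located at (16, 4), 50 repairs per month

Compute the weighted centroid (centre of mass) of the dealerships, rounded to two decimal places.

The minimiser of Σwᵢ‖p−pᵢ‖² is the weighted centroid p* = (Σwᵢpᵢ)/(Σwᵢ).
Σwᵢ = 770.
Σwᵢxᵢ = 300·9 + 200·20 + 80·7 + 100·15 + 40·6 + 50·16 = 9800.
Σwᵢyᵢ = 300·3 + 200·14 + 80·7 + 100·10 + 40·1 + 50·4 = 5500.
x* = 9800/770 = 12.73, y* = 5500/770 = 7.14.

(12.73, 7.14)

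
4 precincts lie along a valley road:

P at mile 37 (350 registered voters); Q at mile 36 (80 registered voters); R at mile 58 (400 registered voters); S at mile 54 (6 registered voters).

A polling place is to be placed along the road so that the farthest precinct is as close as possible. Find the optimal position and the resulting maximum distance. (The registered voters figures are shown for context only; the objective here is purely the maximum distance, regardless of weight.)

The 1-center on a line is the midpoint of the two extreme points: leftmost at 36, rightmost at 58.
Optimal location = (36 + 58)/2 = 47; maximum distance = (58 − 36)/2 = 11.

location 47, max distance 11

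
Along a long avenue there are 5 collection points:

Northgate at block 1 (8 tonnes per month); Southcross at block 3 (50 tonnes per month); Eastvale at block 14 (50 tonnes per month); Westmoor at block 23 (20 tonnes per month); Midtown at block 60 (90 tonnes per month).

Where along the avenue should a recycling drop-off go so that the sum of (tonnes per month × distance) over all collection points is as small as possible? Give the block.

x = 23

For a sum of weighted absolute distances on a line, the optimum is the weighted median (not the mean). Total weight W = 218; half-weight = 109.
Sort by position and accumulate weight:
  block 1 (Northgate, w=8) → cum 8
  block 3 (Southcross, w=50) → cum 58
  block 14 (Eastvale, w=50) → cum 108
  block 23 (Westmoor, w=20) → cum 128  ≥ 109 → median here
  block 60 (Midtown, w=90) → cum 218
Optimal location: block 23.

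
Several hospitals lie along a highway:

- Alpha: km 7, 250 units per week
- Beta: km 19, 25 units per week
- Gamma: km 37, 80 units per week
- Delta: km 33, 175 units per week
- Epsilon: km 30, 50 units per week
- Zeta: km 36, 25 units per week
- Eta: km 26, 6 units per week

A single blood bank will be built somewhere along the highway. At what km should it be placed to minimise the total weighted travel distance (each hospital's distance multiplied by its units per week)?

For a sum of weighted absolute distances on a line, the optimum is the weighted median (not the mean). Total weight W = 611; half-weight = 305.5.
Sort by position and accumulate weight:
  km 7 (Alpha, w=250) → cum 250
  km 19 (Beta, w=25) → cum 275
  km 26 (Eta, w=6) → cum 281
  km 30 (Epsilon, w=50) → cum 331  ≥ 305.5 → median here
  km 33 (Delta, w=175) → cum 506
  km 36 (Zeta, w=25) → cum 531
  km 37 (Gamma, w=80) → cum 611
Optimal location: km 30.

x = 30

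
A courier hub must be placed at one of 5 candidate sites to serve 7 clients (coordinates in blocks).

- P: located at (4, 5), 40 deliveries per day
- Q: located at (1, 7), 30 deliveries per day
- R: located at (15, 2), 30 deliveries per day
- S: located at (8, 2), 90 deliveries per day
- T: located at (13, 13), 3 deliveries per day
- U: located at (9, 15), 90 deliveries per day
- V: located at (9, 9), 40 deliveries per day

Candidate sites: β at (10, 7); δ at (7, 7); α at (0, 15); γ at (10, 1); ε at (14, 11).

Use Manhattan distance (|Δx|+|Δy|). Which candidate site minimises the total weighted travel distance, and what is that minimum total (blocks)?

Total weighted distance at each candidate:
  β (10, 7): total = 2477
  δ (7, 7): total = 2406
  α (0, 15): total = 5015
  γ (10, 1): total = 3055
  ε (14, 11): total = 3899
Minimum is at δ with total 2406 blocks.

δ, total 2406 blocks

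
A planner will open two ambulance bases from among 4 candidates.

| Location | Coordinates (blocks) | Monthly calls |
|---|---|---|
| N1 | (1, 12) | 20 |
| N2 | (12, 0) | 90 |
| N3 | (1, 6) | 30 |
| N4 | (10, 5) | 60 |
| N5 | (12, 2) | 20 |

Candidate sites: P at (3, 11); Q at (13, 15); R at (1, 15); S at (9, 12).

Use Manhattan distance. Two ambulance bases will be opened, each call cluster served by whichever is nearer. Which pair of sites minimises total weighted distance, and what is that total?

Evaluate every pair (each demand assigned to the nearer of the two):
  {P, S}: total = 2360
  {R, S}: total = 2420
  {Q, S}: total = 2670
  {P, Q}: total = 2770
  {Q, R}: total = 2830
  {P, R}: total = 3210
Best pair: {P, S} with total 2360.

{P, S}, total 2360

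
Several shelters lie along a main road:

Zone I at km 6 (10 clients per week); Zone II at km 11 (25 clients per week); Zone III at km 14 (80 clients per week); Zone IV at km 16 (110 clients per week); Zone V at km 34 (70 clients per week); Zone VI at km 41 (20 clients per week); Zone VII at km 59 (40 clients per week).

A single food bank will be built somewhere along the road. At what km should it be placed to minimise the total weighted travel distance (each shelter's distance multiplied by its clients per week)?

For a sum of weighted absolute distances on a line, the optimum is the weighted median (not the mean). Total weight W = 355; half-weight = 177.5.
Sort by position and accumulate weight:
  km 6 (Zone I, w=10) → cum 10
  km 11 (Zone II, w=25) → cum 35
  km 14 (Zone III, w=80) → cum 115
  km 16 (Zone IV, w=110) → cum 225  ≥ 177.5 → median here
  km 34 (Zone V, w=70) → cum 295
  km 41 (Zone VI, w=20) → cum 315
  km 59 (Zone VII, w=40) → cum 355
Optimal location: km 16.

x = 16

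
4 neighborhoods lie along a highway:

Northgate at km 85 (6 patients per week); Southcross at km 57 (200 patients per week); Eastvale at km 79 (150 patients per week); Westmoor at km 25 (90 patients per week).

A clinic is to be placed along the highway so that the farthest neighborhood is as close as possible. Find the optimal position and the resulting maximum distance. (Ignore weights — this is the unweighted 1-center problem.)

location 55, max distance 30

The 1-center on a line is the midpoint of the two extreme points: leftmost at 25, rightmost at 85.
Optimal location = (25 + 85)/2 = 55; maximum distance = (85 − 25)/2 = 30.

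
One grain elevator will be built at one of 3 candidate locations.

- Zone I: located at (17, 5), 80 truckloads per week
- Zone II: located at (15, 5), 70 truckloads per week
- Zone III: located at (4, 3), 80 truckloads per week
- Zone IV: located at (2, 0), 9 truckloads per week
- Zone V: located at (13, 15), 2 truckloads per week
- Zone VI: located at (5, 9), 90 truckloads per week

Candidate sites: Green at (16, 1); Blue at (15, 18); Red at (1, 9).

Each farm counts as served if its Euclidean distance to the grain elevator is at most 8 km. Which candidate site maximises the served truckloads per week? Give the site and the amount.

Red, covering 170

Coverage radius r = 8 km; a point is covered iff (Δx)²+(Δy)² ≤ 8² = 64.
  Green (16, 1): covers {Zone I, Zone II} → 150
  Blue (15, 18): covers {Zone V} → 2
  Red (1, 9): covers {Zone III, Zone VI} → 170
Maximum coverage at Red: 170 truckloads per week.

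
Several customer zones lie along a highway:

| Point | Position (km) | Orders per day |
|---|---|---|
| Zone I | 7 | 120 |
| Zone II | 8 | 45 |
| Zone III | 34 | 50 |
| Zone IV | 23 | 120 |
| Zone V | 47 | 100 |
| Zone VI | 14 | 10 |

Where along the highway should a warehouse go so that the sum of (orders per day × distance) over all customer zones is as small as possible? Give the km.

For a sum of weighted absolute distances on a line, the optimum is the weighted median (not the mean). Total weight W = 445; half-weight = 222.5.
Sort by position and accumulate weight:
  km 7 (Zone I, w=120) → cum 120
  km 8 (Zone II, w=45) → cum 165
  km 14 (Zone VI, w=10) → cum 175
  km 23 (Zone IV, w=120) → cum 295  ≥ 222.5 → median here
  km 34 (Zone III, w=50) → cum 345
  km 47 (Zone V, w=100) → cum 445
Optimal location: km 23.

x = 23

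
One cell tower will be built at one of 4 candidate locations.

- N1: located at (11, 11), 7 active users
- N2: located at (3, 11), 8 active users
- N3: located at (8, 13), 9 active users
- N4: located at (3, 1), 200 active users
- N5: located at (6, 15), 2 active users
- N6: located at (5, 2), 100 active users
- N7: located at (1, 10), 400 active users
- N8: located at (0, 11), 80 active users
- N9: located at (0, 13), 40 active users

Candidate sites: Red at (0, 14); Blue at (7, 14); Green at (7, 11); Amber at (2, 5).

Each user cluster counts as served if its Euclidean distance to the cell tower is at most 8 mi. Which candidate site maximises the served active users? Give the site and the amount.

Amber, covering 788

Coverage radius r = 8 mi; a point is covered iff (Δx)²+(Δy)² ≤ 8² = 64.
  Red (0, 14): covers {N2, N5, N7, N8, N9} → 530
  Blue (7, 14): covers {N1, N2, N3, N5, N7, N8, N9} → 546
  Green (7, 11): covers {N1, N2, N3, N5, N7, N8, N9} → 546
  Amber (2, 5): covers {N2, N4, N6, N7, N8} → 788
Maximum coverage at Amber: 788 active users.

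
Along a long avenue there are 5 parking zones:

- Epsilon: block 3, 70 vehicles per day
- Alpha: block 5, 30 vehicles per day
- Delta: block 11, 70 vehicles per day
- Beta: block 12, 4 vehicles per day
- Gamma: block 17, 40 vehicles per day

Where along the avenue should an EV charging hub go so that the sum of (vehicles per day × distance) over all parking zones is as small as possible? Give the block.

For a sum of weighted absolute distances on a line, the optimum is the weighted median (not the mean). Total weight W = 214; half-weight = 107.
Sort by position and accumulate weight:
  block 3 (Epsilon, w=70) → cum 70
  block 5 (Alpha, w=30) → cum 100
  block 11 (Delta, w=70) → cum 170  ≥ 107 → median here
  block 12 (Beta, w=4) → cum 174
  block 17 (Gamma, w=40) → cum 214
Optimal location: block 11.

x = 11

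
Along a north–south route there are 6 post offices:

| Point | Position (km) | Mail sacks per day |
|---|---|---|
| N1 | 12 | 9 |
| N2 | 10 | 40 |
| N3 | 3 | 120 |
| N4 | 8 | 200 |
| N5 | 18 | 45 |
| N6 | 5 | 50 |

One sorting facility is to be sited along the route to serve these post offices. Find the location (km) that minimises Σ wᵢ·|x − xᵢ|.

x = 8

For a sum of weighted absolute distances on a line, the optimum is the weighted median (not the mean). Total weight W = 464; half-weight = 232.
Sort by position and accumulate weight:
  km 3 (N3, w=120) → cum 120
  km 5 (N6, w=50) → cum 170
  km 8 (N4, w=200) → cum 370  ≥ 232 → median here
  km 10 (N2, w=40) → cum 410
  km 12 (N1, w=9) → cum 419
  km 18 (N5, w=45) → cum 464
Optimal location: km 8.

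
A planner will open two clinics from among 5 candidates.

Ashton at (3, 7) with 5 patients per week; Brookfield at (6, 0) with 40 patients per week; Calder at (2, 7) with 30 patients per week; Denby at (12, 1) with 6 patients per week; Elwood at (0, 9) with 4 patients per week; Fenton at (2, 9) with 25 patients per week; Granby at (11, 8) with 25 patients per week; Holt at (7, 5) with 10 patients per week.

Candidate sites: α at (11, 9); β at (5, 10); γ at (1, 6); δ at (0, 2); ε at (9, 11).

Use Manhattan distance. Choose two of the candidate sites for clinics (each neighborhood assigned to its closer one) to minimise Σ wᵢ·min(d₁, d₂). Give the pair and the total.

{α, γ}, total 780

Evaluate every pair (each demand assigned to the nearer of the two):
  {α, γ}: total = 780
  {γ, ε}: total = 904
  {α, β}: total = 918
  {γ, δ}: total = 959
  {α, δ}: total = 982
  {β, γ}: total = 997
  {β, δ}: total = 997
  {β, ε}: total = 1042
  {δ, ε}: total = 1106
  {α, ε}: total = 1368
Best pair: {α, γ} with total 780.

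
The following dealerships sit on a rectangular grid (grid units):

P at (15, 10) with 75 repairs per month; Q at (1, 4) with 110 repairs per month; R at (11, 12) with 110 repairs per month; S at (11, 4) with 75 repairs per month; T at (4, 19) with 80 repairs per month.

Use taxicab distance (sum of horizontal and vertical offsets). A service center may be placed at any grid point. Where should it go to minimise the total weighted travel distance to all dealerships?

(11, 10)

Manhattan distance separates: Σwᵢ(|x−xᵢ|+|y−yᵢ|) = Σwᵢ|x−xᵢ| + Σwᵢ|y−yᵢ|, so x and y are optimised independently as 1-D weighted medians.
Total weight W = 450; half = 225.
x-coordinate, sorted with cumulative weight:
  x=1 (Q, w=110) cum 110
  x=4 (T, w=80) cum 190
  x=11 (R, w=110) cum 300  ← median
  x=11 (S, w=75) cum 375
  x=15 (P, w=75) cum 450
⇒ x* = 11
y-coordinate, sorted with cumulative weight:
  y=4 (Q, w=110) cum 110
  y=4 (S, w=75) cum 185
  y=10 (P, w=75) cum 260  ← median
  y=12 (R, w=110) cum 370
  y=19 (T, w=80) cum 450
⇒ y* = 10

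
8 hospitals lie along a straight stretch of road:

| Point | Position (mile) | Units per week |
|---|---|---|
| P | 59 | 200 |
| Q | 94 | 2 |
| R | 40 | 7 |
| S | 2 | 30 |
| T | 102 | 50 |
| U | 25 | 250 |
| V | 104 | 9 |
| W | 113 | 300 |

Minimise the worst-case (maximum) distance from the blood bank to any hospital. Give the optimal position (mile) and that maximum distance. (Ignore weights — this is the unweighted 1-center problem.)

location 57.5, max distance 55.5

The 1-center on a line is the midpoint of the two extreme points: leftmost at 2, rightmost at 113.
Optimal location = (2 + 113)/2 = 57.5; maximum distance = (113 − 2)/2 = 55.5.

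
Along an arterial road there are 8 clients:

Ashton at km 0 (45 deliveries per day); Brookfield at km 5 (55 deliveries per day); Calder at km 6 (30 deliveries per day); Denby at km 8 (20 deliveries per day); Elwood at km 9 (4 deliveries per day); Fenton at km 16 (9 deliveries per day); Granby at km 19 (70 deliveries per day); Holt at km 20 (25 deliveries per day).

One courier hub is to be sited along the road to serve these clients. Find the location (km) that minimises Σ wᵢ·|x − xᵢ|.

For a sum of weighted absolute distances on a line, the optimum is the weighted median (not the mean). Total weight W = 258; half-weight = 129.
Sort by position and accumulate weight:
  km 0 (Ashton, w=45) → cum 45
  km 5 (Brookfield, w=55) → cum 100
  km 6 (Calder, w=30) → cum 130  ≥ 129 → median here
  km 8 (Denby, w=20) → cum 150
  km 9 (Elwood, w=4) → cum 154
  km 16 (Fenton, w=9) → cum 163
  km 19 (Granby, w=70) → cum 233
  km 20 (Holt, w=25) → cum 258
Optimal location: km 6.

x = 6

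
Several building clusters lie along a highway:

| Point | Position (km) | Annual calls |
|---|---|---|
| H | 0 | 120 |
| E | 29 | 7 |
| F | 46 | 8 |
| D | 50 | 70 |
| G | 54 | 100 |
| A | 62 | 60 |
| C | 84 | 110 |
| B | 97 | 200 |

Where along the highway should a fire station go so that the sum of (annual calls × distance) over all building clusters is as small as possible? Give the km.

x = 62

For a sum of weighted absolute distances on a line, the optimum is the weighted median (not the mean). Total weight W = 675; half-weight = 337.5.
Sort by position and accumulate weight:
  km 0 (H, w=120) → cum 120
  km 29 (E, w=7) → cum 127
  km 46 (F, w=8) → cum 135
  km 50 (D, w=70) → cum 205
  km 54 (G, w=100) → cum 305
  km 62 (A, w=60) → cum 365  ≥ 337.5 → median here
  km 84 (C, w=110) → cum 475
  km 97 (B, w=200) → cum 675
Optimal location: km 62.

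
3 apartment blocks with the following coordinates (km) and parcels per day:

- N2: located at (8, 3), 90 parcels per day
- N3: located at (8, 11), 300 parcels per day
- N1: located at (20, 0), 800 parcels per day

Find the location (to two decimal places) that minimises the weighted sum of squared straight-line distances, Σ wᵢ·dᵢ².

(16.07, 3.00)

The minimiser of Σwᵢ‖p−pᵢ‖² is the weighted centroid p* = (Σwᵢpᵢ)/(Σwᵢ).
Σwᵢ = 1190.
Σwᵢxᵢ = 90·8 + 300·8 + 800·20 = 19120.
Σwᵢyᵢ = 90·3 + 300·11 + 800·0 = 3570.
x* = 19120/1190 = 16.07, y* = 3570/1190 = 3.00.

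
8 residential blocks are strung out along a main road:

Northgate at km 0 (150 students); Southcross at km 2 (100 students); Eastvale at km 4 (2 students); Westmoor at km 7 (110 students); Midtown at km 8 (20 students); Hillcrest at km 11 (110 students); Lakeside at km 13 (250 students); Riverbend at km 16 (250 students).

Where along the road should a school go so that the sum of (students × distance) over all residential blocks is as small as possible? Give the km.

x = 13

For a sum of weighted absolute distances on a line, the optimum is the weighted median (not the mean). Total weight W = 992; half-weight = 496.
Sort by position and accumulate weight:
  km 0 (Northgate, w=150) → cum 150
  km 2 (Southcross, w=100) → cum 250
  km 4 (Eastvale, w=2) → cum 252
  km 7 (Westmoor, w=110) → cum 362
  km 8 (Midtown, w=20) → cum 382
  km 11 (Hillcrest, w=110) → cum 492
  km 13 (Lakeside, w=250) → cum 742  ≥ 496 → median here
  km 16 (Riverbend, w=250) → cum 992
Optimal location: km 13.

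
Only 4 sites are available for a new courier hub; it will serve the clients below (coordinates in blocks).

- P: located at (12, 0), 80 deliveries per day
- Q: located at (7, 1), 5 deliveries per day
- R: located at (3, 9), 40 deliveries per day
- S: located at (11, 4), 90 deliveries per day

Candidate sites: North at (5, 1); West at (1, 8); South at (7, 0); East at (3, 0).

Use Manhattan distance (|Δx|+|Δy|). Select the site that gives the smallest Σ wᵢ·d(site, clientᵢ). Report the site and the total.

South, total 1645 blocks

Total weighted distance at each candidate:
  North (5, 1): total = 1860
  West (1, 8): total = 2965
  South (7, 0): total = 1645
  East (3, 0): total = 2185
Minimum is at South with total 1645 blocks.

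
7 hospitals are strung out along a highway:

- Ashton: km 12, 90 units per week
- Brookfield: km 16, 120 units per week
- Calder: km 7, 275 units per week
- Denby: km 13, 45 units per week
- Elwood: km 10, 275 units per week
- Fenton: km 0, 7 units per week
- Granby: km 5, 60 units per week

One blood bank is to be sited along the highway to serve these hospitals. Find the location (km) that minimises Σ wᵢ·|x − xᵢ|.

For a sum of weighted absolute distances on a line, the optimum is the weighted median (not the mean). Total weight W = 872; half-weight = 436.
Sort by position and accumulate weight:
  km 0 (Fenton, w=7) → cum 7
  km 5 (Granby, w=60) → cum 67
  km 7 (Calder, w=275) → cum 342
  km 10 (Elwood, w=275) → cum 617  ≥ 436 → median here
  km 12 (Ashton, w=90) → cum 707
  km 13 (Denby, w=45) → cum 752
  km 16 (Brookfield, w=120) → cum 872
Optimal location: km 10.

x = 10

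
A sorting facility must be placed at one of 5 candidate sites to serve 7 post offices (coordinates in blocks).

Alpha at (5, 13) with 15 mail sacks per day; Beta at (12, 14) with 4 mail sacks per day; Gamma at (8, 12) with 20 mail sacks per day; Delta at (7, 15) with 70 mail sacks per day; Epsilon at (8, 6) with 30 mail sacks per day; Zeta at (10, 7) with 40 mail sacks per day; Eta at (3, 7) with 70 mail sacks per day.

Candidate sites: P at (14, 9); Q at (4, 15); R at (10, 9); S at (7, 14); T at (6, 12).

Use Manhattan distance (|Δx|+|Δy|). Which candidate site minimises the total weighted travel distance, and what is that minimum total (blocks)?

Total weighted distance at each candidate:
  P (14, 9): total = 2733
  Q (4, 15): total = 2011
  R (10, 9): total = 1753
  S (7, 14): total = 1635
  T (6, 12): total = 1542
Minimum is at T with total 1542 blocks.

T, total 1542 blocks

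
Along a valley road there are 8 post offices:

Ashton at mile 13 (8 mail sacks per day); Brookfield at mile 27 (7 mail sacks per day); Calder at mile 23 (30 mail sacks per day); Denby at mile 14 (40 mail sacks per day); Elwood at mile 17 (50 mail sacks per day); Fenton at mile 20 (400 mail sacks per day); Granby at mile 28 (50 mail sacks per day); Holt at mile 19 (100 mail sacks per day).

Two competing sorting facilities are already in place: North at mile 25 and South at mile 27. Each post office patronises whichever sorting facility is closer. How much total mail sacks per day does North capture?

628

The indifferent point is the midpoint (25+27)/2 = 26; post offices left of it (closer to North at 25) go to North, those right go to South.
  Ashton at 13 (w=8) → North
  Denby at 14 (w=40) → North
  Elwood at 17 (w=50) → North
  Holt at 19 (w=100) → North
  Fenton at 20 (w=400) → North
  Calder at 23 (w=30) → North
  Brookfield at 27 (w=7) → South
  Granby at 28 (w=50) → South
North captures 628; South captures 57.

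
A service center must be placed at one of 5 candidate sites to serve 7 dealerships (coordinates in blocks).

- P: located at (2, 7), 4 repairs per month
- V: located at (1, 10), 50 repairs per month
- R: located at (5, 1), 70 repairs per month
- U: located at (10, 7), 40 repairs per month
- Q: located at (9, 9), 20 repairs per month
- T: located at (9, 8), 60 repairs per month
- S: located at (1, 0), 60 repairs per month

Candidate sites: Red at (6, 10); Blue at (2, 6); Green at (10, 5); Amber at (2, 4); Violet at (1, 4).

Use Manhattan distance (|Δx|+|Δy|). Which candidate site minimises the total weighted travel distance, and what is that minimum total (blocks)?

Total weighted distance at each candidate:
  Red (6, 10): total = 2538
  Blue (2, 6): total = 2334
  Green (10, 5): total = 2630
  Amber (2, 4): total = 2422
  Violet (1, 4): total = 2506
Minimum is at Blue with total 2334 blocks.

Blue, total 2334 blocks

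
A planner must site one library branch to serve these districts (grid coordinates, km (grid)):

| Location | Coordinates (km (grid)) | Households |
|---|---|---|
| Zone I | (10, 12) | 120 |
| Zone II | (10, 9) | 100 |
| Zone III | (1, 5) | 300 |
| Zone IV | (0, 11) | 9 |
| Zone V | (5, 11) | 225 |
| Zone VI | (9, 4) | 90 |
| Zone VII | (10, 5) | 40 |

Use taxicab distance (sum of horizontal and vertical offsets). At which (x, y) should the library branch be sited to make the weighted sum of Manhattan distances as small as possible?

Manhattan distance separates: Σwᵢ(|x−xᵢ|+|y−yᵢ|) = Σwᵢ|x−xᵢ| + Σwᵢ|y−yᵢ|, so x and y are optimised independently as 1-D weighted medians.
Total weight W = 884; half = 442.
x-coordinate, sorted with cumulative weight:
  x=0 (Zone IV, w=9) cum 9
  x=1 (Zone III, w=300) cum 309
  x=5 (Zone V, w=225) cum 534  ← median
  x=9 (Zone VI, w=90) cum 624
  x=10 (Zone I, w=120) cum 744
  x=10 (Zone II, w=100) cum 844
  x=10 (Zone VII, w=40) cum 884
⇒ x* = 5
y-coordinate, sorted with cumulative weight:
  y=4 (Zone VI, w=90) cum 90
  y=5 (Zone III, w=300) cum 390
  y=5 (Zone VII, w=40) cum 430
  y=9 (Zone II, w=100) cum 530  ← median
  y=11 (Zone IV, w=9) cum 539
  y=11 (Zone V, w=225) cum 764
  y=12 (Zone I, w=120) cum 884
⇒ y* = 9

(5, 9)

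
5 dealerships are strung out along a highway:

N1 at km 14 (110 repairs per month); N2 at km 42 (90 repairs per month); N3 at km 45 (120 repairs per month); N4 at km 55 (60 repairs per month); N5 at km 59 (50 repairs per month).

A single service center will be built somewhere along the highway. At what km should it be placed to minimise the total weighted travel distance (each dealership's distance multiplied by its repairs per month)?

x = 45

For a sum of weighted absolute distances on a line, the optimum is the weighted median (not the mean). Total weight W = 430; half-weight = 215.
Sort by position and accumulate weight:
  km 14 (N1, w=110) → cum 110
  km 42 (N2, w=90) → cum 200
  km 45 (N3, w=120) → cum 320  ≥ 215 → median here
  km 55 (N4, w=60) → cum 380
  km 59 (N5, w=50) → cum 430
Optimal location: km 45.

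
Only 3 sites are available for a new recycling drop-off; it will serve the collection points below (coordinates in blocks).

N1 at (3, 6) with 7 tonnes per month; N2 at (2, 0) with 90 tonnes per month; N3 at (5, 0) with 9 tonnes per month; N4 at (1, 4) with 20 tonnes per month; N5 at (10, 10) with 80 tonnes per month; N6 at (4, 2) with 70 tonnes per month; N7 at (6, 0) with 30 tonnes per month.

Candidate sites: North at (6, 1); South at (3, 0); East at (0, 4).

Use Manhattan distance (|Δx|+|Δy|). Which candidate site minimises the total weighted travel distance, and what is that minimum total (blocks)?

South, total 1930 blocks

Total weighted distance at each candidate:
  North (6, 1): total = 1964
  South (3, 0): total = 1930
  East (0, 4): total = 2676
Minimum is at South with total 1930 blocks.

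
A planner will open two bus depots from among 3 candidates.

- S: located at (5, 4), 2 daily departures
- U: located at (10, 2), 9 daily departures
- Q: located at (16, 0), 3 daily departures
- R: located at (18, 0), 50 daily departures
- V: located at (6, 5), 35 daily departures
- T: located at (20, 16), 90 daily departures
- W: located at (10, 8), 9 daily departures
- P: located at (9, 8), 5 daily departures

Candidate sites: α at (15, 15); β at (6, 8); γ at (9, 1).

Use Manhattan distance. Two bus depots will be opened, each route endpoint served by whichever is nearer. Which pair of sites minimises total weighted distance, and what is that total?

Evaluate every pair (each demand assigned to the nearer of the two):
  {α, γ}: total = 1448
  {α, β}: total = 1744
  {β, γ}: total = 2688
Best pair: {α, γ} with total 1448.

{α, γ}, total 1448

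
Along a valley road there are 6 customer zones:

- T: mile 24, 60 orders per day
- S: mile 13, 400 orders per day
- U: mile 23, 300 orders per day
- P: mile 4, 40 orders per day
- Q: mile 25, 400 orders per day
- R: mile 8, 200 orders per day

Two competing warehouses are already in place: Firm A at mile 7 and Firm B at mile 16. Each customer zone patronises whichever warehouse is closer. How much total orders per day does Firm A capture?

The indifferent point is the midpoint (7+16)/2 = 11.5; customer zones left of it (closer to Firm A at 7) go to Firm A, those right go to Firm B.
  P at 4 (w=40) → Firm A
  R at 8 (w=200) → Firm A
  S at 13 (w=400) → Firm B
  U at 23 (w=300) → Firm B
  T at 24 (w=60) → Firm B
  Q at 25 (w=400) → Firm B
Firm A captures 240; Firm B captures 1160.

240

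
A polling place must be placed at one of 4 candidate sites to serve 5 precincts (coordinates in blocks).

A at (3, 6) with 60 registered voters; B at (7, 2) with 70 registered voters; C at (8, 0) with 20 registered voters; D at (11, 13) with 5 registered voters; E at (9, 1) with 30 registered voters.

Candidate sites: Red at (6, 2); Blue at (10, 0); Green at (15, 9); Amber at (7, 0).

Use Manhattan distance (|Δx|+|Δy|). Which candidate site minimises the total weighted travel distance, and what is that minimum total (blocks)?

Total weighted distance at each candidate:
  Red (6, 2): total = 770
  Blue (10, 0): total = 1300
  Green (15, 9): total = 2730
  Amber (7, 0): total = 935
Minimum is at Red with total 770 blocks.

Red, total 770 blocks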